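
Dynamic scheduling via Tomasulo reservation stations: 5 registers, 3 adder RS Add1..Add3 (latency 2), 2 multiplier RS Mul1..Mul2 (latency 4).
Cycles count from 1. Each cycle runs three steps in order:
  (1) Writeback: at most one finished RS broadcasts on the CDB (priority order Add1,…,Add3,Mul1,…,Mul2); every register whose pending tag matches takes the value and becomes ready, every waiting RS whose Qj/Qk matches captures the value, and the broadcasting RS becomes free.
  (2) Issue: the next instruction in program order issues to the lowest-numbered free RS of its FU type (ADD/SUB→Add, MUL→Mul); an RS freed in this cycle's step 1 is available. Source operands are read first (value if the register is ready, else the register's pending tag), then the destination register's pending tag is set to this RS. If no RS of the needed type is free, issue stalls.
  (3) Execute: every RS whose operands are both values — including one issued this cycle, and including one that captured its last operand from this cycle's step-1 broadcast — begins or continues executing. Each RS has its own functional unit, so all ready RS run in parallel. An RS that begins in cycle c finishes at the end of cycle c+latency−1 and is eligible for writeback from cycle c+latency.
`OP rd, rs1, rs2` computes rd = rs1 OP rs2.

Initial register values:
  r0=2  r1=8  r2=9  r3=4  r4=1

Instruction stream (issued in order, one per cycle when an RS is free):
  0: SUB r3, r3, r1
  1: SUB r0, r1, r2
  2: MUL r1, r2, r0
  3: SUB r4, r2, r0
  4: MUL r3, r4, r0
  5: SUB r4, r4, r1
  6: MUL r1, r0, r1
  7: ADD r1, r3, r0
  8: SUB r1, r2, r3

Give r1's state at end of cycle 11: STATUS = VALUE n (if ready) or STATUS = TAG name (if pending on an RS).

cycle 1: issue SUB r3<-Add1 // r0:2,r1:8,r2:9,r3:Add1,r4:1
cycle 2: issue SUB r0<-Add2 // r0:Add2,r1:8,r2:9,r3:Add1,r4:1
cycle 3: CDB Add1=-4; issue MUL r1<-Mul1 // r0:Add2,r1:Mul1,r2:9,r3:-4,r4:1
cycle 4: CDB Add2=-1; issue SUB r4<-Add1 // r0:-1,r1:Mul1,r2:9,r3:-4,r4:Add1
cycle 5: issue MUL r3<-Mul2 // r0:-1,r1:Mul1,r2:9,r3:Mul2,r4:Add1
cycle 6: CDB Add1=10; issue SUB r4<-Add1 // r0:-1,r1:Mul1,r2:9,r3:Mul2,r4:Add1
cycle 7: stall // r0:-1,r1:Mul1,r2:9,r3:Mul2,r4:Add1
cycle 8: CDB Mul1=-9; issue MUL r1<-Mul1 // r0:-1,r1:Mul1,r2:9,r3:Mul2,r4:Add1
cycle 9: issue ADD r1<-Add2 // r0:-1,r1:Add2,r2:9,r3:Mul2,r4:Add1
cycle 10: CDB Add1=19; issue SUB r1<-Add1 // r0:-1,r1:Add1,r2:9,r3:Mul2,r4:19
cycle 11: CDB Mul2=-10 // r0:-1,r1:Add1,r2:9,r3:-10,r4:19

STATUS = TAG Add1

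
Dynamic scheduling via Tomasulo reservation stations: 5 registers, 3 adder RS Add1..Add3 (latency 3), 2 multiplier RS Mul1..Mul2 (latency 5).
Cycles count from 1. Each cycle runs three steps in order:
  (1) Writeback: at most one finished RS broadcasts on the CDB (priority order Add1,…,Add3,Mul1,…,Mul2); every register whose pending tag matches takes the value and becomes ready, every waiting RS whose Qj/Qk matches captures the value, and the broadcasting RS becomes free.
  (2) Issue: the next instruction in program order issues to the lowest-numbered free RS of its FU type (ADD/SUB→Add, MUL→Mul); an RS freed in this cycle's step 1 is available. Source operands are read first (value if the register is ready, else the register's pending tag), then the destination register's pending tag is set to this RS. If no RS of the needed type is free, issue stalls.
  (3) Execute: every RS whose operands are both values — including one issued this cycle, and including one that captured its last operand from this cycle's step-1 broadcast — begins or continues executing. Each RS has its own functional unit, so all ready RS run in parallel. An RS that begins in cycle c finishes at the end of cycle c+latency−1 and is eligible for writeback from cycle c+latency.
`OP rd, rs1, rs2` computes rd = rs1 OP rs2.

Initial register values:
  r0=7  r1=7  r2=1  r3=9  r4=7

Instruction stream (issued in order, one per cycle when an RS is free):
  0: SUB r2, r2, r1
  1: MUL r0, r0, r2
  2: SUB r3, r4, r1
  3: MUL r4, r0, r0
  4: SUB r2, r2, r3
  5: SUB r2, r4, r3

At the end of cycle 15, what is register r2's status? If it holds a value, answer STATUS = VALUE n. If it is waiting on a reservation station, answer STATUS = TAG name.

c1: issue SUB r2<-Add1 | r0:7,r1:7,r2:Add1,r3:9,r4:7
c2: issue MUL r0<-Mul1 | r0:Mul1,r1:7,r2:Add1,r3:9,r4:7
c3: issue SUB r3<-Add2 | r0:Mul1,r1:7,r2:Add1,r3:Add2,r4:7
c4: CDB Add1=-6; issue MUL r4<-Mul2 | r0:Mul1,r1:7,r2:-6,r3:Add2,r4:Mul2
c5: issue SUB r2<-Add1 | r0:Mul1,r1:7,r2:Add1,r3:Add2,r4:Mul2
c6: CDB Add2=0; issue SUB r2<-Add2 | r0:Mul1,r1:7,r2:Add2,r3:0,r4:Mul2
c7: - | r0:Mul1,r1:7,r2:Add2,r3:0,r4:Mul2
c8: - | r0:Mul1,r1:7,r2:Add2,r3:0,r4:Mul2
c9: CDB Add1=-6 | r0:Mul1,r1:7,r2:Add2,r3:0,r4:Mul2
c10: CDB Mul1=-42 | r0:-42,r1:7,r2:Add2,r3:0,r4:Mul2
c11: - | r0:-42,r1:7,r2:Add2,r3:0,r4:Mul2
c12: - | r0:-42,r1:7,r2:Add2,r3:0,r4:Mul2
c13: - | r0:-42,r1:7,r2:Add2,r3:0,r4:Mul2
c14: - | r0:-42,r1:7,r2:Add2,r3:0,r4:Mul2
c15: CDB Mul2=1764 | r0:-42,r1:7,r2:Add2,r3:0,r4:1764

STATUS = TAG Add2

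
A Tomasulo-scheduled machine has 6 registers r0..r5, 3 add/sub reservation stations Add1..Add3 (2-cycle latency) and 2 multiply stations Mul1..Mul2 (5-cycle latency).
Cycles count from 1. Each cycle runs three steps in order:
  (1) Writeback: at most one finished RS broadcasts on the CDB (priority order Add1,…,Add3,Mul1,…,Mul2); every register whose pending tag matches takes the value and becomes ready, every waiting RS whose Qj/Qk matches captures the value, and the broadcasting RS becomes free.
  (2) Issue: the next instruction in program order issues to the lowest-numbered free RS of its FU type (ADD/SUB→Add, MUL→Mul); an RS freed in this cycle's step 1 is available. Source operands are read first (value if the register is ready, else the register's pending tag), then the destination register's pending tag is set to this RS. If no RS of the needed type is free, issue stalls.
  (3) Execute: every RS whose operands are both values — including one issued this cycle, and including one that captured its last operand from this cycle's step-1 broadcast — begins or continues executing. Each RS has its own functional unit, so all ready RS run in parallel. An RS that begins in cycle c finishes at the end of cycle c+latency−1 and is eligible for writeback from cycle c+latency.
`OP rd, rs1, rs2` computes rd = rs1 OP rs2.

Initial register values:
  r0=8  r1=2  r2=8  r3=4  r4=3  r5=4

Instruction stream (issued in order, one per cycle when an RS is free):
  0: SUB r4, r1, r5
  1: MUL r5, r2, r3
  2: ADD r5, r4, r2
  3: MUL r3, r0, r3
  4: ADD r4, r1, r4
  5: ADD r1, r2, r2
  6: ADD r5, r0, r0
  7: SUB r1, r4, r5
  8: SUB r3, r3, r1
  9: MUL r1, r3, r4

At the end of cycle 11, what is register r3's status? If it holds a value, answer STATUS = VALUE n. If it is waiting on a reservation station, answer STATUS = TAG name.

cycle 1: issue SUB r4<-Add1 // r0:8,r1:2,r2:8,r3:4,r4:Add1,r5:4
cycle 2: issue MUL r5<-Mul1 // r0:8,r1:2,r2:8,r3:4,r4:Add1,r5:Mul1
cycle 3: CDB Add1=-2; issue ADD r5<-Add1 // r0:8,r1:2,r2:8,r3:4,r4:-2,r5:Add1
cycle 4: issue MUL r3<-Mul2 // r0:8,r1:2,r2:8,r3:Mul2,r4:-2,r5:Add1
cycle 5: CDB Add1=6; issue ADD r4<-Add1 // r0:8,r1:2,r2:8,r3:Mul2,r4:Add1,r5:6
cycle 6: issue ADD r1<-Add2 // r0:8,r1:Add2,r2:8,r3:Mul2,r4:Add1,r5:6
cycle 7: CDB Add1=0; issue ADD r5<-Add1 // r0:8,r1:Add2,r2:8,r3:Mul2,r4:0,r5:Add1
cycle 8: CDB Add2=16; issue SUB r1<-Add2 // r0:8,r1:Add2,r2:8,r3:Mul2,r4:0,r5:Add1
cycle 9: CDB Add1=16; issue SUB r3<-Add1 // r0:8,r1:Add2,r2:8,r3:Add1,r4:0,r5:16
cycle 10: CDB Mul1=32; issue MUL r1<-Mul1 // r0:8,r1:Mul1,r2:8,r3:Add1,r4:0,r5:16
cycle 11: CDB Add2=-16 // r0:8,r1:Mul1,r2:8,r3:Add1,r4:0,r5:16

STATUS = TAG Add1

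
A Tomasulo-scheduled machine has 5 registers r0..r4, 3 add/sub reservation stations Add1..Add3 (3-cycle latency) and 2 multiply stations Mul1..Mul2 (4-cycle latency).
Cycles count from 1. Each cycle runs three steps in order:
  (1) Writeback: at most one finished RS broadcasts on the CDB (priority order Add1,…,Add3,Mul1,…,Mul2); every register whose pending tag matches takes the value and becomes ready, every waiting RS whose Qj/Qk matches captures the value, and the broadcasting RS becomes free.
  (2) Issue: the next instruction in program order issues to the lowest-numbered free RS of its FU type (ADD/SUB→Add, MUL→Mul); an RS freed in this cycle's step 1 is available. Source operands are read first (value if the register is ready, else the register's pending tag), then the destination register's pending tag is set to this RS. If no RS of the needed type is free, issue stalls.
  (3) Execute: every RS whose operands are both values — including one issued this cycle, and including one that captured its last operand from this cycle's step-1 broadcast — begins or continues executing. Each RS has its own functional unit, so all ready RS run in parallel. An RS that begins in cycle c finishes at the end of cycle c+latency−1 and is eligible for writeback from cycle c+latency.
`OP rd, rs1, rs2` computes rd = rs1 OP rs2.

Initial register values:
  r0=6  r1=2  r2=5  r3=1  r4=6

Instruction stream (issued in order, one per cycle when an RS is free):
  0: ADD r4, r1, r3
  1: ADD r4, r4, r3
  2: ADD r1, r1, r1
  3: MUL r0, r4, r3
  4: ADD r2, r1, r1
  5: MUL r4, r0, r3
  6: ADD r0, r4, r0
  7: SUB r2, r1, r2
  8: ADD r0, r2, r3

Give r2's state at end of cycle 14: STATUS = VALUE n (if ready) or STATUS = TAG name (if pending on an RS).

STATUS = VALUE -4

c1: issue ADD r4<-Add1 | r0:6,r1:2,r2:5,r3:1,r4:Add1
c2: issue ADD r4<-Add2 | r0:6,r1:2,r2:5,r3:1,r4:Add2
c3: issue ADD r1<-Add3 | r0:6,r1:Add3,r2:5,r3:1,r4:Add2
c4: CDB Add1=3; issue MUL r0<-Mul1 | r0:Mul1,r1:Add3,r2:5,r3:1,r4:Add2
c5: issue ADD r2<-Add1 | r0:Mul1,r1:Add3,r2:Add1,r3:1,r4:Add2
c6: CDB Add3=4; issue MUL r4<-Mul2 | r0:Mul1,r1:4,r2:Add1,r3:1,r4:Mul2
c7: CDB Add2=4; issue ADD r0<-Add2 | r0:Add2,r1:4,r2:Add1,r3:1,r4:Mul2
c8: issue SUB r2<-Add3 | r0:Add2,r1:4,r2:Add3,r3:1,r4:Mul2
c9: CDB Add1=8; issue ADD r0<-Add1 | r0:Add1,r1:4,r2:Add3,r3:1,r4:Mul2
c10: - | r0:Add1,r1:4,r2:Add3,r3:1,r4:Mul2
c11: CDB Mul1=4 | r0:Add1,r1:4,r2:Add3,r3:1,r4:Mul2
c12: CDB Add3=-4 | r0:Add1,r1:4,r2:-4,r3:1,r4:Mul2
c13: - | r0:Add1,r1:4,r2:-4,r3:1,r4:Mul2
c14: - | r0:Add1,r1:4,r2:-4,r3:1,r4:Mul2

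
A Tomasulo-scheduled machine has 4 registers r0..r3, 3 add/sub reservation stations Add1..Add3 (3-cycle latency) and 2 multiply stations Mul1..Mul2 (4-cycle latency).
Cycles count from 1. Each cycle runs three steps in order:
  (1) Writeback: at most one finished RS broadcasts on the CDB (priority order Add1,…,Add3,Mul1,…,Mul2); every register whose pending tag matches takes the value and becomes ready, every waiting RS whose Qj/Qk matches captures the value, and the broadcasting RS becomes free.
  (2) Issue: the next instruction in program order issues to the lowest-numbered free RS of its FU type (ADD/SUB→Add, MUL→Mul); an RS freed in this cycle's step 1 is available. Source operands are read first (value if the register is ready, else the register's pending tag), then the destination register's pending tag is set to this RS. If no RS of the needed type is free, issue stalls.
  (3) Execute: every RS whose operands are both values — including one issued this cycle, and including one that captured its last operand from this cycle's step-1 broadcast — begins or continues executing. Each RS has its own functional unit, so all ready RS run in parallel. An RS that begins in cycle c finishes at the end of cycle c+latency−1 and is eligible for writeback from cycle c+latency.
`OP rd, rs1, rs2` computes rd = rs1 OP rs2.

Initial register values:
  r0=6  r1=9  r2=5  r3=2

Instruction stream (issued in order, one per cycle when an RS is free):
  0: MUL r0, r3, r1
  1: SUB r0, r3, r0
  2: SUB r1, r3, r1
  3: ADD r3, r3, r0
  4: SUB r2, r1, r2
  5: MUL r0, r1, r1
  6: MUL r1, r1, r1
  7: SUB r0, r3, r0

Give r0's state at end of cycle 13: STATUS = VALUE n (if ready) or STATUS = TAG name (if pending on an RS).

STATUS = TAG Add1

c1: issue MUL r0<-Mul1 | r0:Mul1,r1:9,r2:5,r3:2
c2: issue SUB r0<-Add1 | r0:Add1,r1:9,r2:5,r3:2
c3: issue SUB r1<-Add2 | r0:Add1,r1:Add2,r2:5,r3:2
c4: issue ADD r3<-Add3 | r0:Add1,r1:Add2,r2:5,r3:Add3
c5: CDB Mul1=18; stall | r0:Add1,r1:Add2,r2:5,r3:Add3
c6: CDB Add2=-7; issue SUB r2<-Add2 | r0:Add1,r1:-7,r2:Add2,r3:Add3
c7: issue MUL r0<-Mul1 | r0:Mul1,r1:-7,r2:Add2,r3:Add3
c8: CDB Add1=-16; issue MUL r1<-Mul2 | r0:Mul1,r1:Mul2,r2:Add2,r3:Add3
c9: CDB Add2=-12; issue SUB r0<-Add1 | r0:Add1,r1:Mul2,r2:-12,r3:Add3
c10: - | r0:Add1,r1:Mul2,r2:-12,r3:Add3
c11: CDB Add3=-14 | r0:Add1,r1:Mul2,r2:-12,r3:-14
c12: CDB Mul1=49 | r0:Add1,r1:Mul2,r2:-12,r3:-14
c13: CDB Mul2=49 | r0:Add1,r1:49,r2:-12,r3:-14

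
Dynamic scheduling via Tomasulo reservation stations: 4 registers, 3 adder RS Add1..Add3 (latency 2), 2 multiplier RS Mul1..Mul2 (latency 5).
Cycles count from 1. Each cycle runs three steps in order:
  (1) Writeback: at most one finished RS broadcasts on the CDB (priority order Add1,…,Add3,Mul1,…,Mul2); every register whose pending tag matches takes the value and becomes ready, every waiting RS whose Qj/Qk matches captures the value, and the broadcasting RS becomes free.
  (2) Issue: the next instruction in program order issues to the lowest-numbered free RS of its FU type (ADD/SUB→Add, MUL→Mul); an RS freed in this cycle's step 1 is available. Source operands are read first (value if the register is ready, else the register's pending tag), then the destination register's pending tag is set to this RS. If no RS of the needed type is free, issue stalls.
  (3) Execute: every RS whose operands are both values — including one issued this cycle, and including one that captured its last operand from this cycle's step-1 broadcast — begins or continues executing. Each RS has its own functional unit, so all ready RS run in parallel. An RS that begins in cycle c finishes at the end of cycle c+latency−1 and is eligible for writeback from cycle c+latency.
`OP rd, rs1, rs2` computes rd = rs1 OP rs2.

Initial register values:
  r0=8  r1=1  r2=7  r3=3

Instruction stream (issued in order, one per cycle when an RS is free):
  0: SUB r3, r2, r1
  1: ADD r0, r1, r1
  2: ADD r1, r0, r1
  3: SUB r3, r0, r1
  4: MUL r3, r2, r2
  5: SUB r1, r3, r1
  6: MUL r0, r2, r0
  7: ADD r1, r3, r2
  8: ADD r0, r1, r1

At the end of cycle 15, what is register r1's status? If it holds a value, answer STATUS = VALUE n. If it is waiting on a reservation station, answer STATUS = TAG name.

c1: issue SUB r3<-Add1 | r0:8,r1:1,r2:7,r3:Add1
c2: issue ADD r0<-Add2 | r0:Add2,r1:1,r2:7,r3:Add1
c3: CDB Add1=6; issue ADD r1<-Add1 | r0:Add2,r1:Add1,r2:7,r3:6
c4: CDB Add2=2; issue SUB r3<-Add2 | r0:2,r1:Add1,r2:7,r3:Add2
c5: issue MUL r3<-Mul1 | r0:2,r1:Add1,r2:7,r3:Mul1
c6: CDB Add1=3; issue SUB r1<-Add1 | r0:2,r1:Add1,r2:7,r3:Mul1
c7: issue MUL r0<-Mul2 | r0:Mul2,r1:Add1,r2:7,r3:Mul1
c8: CDB Add2=-1; issue ADD r1<-Add2 | r0:Mul2,r1:Add2,r2:7,r3:Mul1
c9: issue ADD r0<-Add3 | r0:Add3,r1:Add2,r2:7,r3:Mul1
c10: CDB Mul1=49 | r0:Add3,r1:Add2,r2:7,r3:49
c11: - | r0:Add3,r1:Add2,r2:7,r3:49
c12: CDB Add1=46 | r0:Add3,r1:Add2,r2:7,r3:49
c13: CDB Add2=56 | r0:Add3,r1:56,r2:7,r3:49
c14: CDB Mul2=14 | r0:Add3,r1:56,r2:7,r3:49
c15: CDB Add3=112 | r0:112,r1:56,r2:7,r3:49

STATUS = VALUE 56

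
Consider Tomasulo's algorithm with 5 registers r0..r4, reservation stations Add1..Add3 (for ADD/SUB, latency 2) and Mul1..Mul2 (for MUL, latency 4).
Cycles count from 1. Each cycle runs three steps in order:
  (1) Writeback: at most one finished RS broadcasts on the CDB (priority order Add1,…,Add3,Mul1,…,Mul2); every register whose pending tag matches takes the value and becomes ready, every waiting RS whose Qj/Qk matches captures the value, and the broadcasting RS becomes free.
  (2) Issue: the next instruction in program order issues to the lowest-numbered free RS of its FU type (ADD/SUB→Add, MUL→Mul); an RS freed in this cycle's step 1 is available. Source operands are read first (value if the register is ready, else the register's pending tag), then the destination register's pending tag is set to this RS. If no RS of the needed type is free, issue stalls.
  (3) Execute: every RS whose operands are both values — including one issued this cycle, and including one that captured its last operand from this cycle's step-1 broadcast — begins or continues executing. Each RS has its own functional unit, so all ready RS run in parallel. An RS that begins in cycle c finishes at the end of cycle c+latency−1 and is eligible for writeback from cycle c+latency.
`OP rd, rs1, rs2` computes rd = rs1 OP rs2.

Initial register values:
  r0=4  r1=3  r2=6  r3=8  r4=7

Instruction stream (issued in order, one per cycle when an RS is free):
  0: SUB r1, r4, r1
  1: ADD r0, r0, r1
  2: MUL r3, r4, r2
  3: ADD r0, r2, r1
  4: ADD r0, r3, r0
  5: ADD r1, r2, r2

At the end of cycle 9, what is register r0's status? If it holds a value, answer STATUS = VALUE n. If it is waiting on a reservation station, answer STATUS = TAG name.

c1: issue SUB r1<-Add1 | r0:4,r1:Add1,r2:6,r3:8,r4:7
c2: issue ADD r0<-Add2 | r0:Add2,r1:Add1,r2:6,r3:8,r4:7
c3: CDB Add1=4; issue MUL r3<-Mul1 | r0:Add2,r1:4,r2:6,r3:Mul1,r4:7
c4: issue ADD r0<-Add1 | r0:Add1,r1:4,r2:6,r3:Mul1,r4:7
c5: CDB Add2=8; issue ADD r0<-Add2 | r0:Add2,r1:4,r2:6,r3:Mul1,r4:7
c6: CDB Add1=10; issue ADD r1<-Add1 | r0:Add2,r1:Add1,r2:6,r3:Mul1,r4:7
c7: CDB Mul1=42 | r0:Add2,r1:Add1,r2:6,r3:42,r4:7
c8: CDB Add1=12 | r0:Add2,r1:12,r2:6,r3:42,r4:7
c9: CDB Add2=52 | r0:52,r1:12,r2:6,r3:42,r4:7

STATUS = VALUE 52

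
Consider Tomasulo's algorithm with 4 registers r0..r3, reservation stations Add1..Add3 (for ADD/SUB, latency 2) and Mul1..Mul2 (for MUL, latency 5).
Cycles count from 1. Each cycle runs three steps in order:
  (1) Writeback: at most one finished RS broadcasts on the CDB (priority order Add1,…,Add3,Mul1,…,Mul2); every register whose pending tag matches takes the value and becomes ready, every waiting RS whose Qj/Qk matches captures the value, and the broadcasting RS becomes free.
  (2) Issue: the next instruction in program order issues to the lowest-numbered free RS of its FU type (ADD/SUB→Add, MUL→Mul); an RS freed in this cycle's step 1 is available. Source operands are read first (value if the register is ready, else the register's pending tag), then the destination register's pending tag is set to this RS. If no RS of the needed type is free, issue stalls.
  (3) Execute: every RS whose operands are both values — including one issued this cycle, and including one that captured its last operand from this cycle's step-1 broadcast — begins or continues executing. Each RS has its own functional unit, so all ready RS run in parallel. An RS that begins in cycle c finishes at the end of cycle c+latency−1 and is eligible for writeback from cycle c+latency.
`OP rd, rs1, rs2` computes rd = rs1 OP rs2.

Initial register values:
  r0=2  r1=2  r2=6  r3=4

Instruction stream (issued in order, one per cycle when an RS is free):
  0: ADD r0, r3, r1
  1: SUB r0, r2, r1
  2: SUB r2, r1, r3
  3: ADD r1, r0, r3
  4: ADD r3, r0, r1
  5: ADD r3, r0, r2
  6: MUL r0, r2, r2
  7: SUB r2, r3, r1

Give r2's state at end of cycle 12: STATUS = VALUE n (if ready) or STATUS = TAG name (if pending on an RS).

STATUS = VALUE -6

  c1: issue ADD r0<-Add1  regs: r0:Add1,r1:2,r2:6,r3:4
  c2: issue SUB r0<-Add2  regs: r0:Add2,r1:2,r2:6,r3:4
  c3: CDB Add1=6; issue SUB r2<-Add1  regs: r0:Add2,r1:2,r2:Add1,r3:4
  c4: CDB Add2=4; issue ADD r1<-Add2  regs: r0:4,r1:Add2,r2:Add1,r3:4
  c5: CDB Add1=-2; issue ADD r3<-Add1  regs: r0:4,r1:Add2,r2:-2,r3:Add1
  c6: CDB Add2=8; issue ADD r3<-Add2  regs: r0:4,r1:8,r2:-2,r3:Add2
  c7: issue MUL r0<-Mul1  regs: r0:Mul1,r1:8,r2:-2,r3:Add2
  c8: CDB Add1=12; issue SUB r2<-Add1  regs: r0:Mul1,r1:8,r2:Add1,r3:Add2
  c9: CDB Add2=2  regs: r0:Mul1,r1:8,r2:Add1,r3:2
  c10: -  regs: r0:Mul1,r1:8,r2:Add1,r3:2
  c11: CDB Add1=-6  regs: r0:Mul1,r1:8,r2:-6,r3:2
  c12: CDB Mul1=4  regs: r0:4,r1:8,r2:-6,r3:2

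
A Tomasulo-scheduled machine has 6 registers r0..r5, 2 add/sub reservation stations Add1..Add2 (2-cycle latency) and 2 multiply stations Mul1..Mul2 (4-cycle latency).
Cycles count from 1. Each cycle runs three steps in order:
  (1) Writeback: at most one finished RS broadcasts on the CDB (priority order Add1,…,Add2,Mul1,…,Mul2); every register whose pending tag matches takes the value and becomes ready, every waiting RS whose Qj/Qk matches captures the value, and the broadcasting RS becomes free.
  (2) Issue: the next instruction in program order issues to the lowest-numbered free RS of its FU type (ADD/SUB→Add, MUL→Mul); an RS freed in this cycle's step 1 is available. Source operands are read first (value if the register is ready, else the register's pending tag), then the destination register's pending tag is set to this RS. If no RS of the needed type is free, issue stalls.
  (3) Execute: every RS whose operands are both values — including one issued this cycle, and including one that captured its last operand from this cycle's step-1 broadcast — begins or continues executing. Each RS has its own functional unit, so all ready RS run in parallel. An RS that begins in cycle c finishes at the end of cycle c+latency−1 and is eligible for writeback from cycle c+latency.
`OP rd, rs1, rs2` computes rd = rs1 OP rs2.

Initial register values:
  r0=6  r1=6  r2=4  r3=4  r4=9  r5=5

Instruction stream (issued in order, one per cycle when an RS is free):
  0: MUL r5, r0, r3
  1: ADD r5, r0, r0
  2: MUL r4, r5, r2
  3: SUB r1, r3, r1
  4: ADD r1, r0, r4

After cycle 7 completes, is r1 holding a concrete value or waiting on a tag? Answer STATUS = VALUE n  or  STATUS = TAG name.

c1: issue MUL r5<-Mul1 | r0:6,r1:6,r2:4,r3:4,r4:9,r5:Mul1
c2: issue ADD r5<-Add1 | r0:6,r1:6,r2:4,r3:4,r4:9,r5:Add1
c3: issue MUL r4<-Mul2 | r0:6,r1:6,r2:4,r3:4,r4:Mul2,r5:Add1
c4: CDB Add1=12; issue SUB r1<-Add1 | r0:6,r1:Add1,r2:4,r3:4,r4:Mul2,r5:12
c5: CDB Mul1=24; issue ADD r1<-Add2 | r0:6,r1:Add2,r2:4,r3:4,r4:Mul2,r5:12
c6: CDB Add1=-2 | r0:6,r1:Add2,r2:4,r3:4,r4:Mul2,r5:12
c7: - | r0:6,r1:Add2,r2:4,r3:4,r4:Mul2,r5:12

STATUS = TAG Add2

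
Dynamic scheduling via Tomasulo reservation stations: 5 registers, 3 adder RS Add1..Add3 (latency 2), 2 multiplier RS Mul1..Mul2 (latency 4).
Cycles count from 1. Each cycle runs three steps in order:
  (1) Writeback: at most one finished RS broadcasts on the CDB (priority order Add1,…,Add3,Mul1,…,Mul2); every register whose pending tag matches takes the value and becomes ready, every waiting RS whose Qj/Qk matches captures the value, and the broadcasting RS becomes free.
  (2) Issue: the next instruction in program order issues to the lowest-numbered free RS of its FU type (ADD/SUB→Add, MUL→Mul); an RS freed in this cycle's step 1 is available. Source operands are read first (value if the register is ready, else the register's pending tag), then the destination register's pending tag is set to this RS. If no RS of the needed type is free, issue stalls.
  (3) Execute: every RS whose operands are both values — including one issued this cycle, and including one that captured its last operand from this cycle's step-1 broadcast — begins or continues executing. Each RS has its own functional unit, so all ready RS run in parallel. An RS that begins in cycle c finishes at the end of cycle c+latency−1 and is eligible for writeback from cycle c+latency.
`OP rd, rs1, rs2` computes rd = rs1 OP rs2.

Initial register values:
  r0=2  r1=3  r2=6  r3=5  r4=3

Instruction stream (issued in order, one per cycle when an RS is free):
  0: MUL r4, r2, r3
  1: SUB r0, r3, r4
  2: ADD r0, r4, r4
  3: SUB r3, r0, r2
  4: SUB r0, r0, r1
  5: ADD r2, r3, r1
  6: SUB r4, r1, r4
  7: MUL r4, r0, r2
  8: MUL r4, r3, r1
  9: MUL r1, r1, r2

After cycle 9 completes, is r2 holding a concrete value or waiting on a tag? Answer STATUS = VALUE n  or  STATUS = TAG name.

cycle 1: issue MUL r4<-Mul1 // r0:2,r1:3,r2:6,r3:5,r4:Mul1
cycle 2: issue SUB r0<-Add1 // r0:Add1,r1:3,r2:6,r3:5,r4:Mul1
cycle 3: issue ADD r0<-Add2 // r0:Add2,r1:3,r2:6,r3:5,r4:Mul1
cycle 4: issue SUB r3<-Add3 // r0:Add2,r1:3,r2:6,r3:Add3,r4:Mul1
cycle 5: CDB Mul1=30; stall // r0:Add2,r1:3,r2:6,r3:Add3,r4:30
cycle 6: stall // r0:Add2,r1:3,r2:6,r3:Add3,r4:30
cycle 7: CDB Add1=-25; issue SUB r0<-Add1 // r0:Add1,r1:3,r2:6,r3:Add3,r4:30
cycle 8: CDB Add2=60; issue ADD r2<-Add2 // r0:Add1,r1:3,r2:Add2,r3:Add3,r4:30
cycle 9: stall // r0:Add1,r1:3,r2:Add2,r3:Add3,r4:30

STATUS = TAG Add2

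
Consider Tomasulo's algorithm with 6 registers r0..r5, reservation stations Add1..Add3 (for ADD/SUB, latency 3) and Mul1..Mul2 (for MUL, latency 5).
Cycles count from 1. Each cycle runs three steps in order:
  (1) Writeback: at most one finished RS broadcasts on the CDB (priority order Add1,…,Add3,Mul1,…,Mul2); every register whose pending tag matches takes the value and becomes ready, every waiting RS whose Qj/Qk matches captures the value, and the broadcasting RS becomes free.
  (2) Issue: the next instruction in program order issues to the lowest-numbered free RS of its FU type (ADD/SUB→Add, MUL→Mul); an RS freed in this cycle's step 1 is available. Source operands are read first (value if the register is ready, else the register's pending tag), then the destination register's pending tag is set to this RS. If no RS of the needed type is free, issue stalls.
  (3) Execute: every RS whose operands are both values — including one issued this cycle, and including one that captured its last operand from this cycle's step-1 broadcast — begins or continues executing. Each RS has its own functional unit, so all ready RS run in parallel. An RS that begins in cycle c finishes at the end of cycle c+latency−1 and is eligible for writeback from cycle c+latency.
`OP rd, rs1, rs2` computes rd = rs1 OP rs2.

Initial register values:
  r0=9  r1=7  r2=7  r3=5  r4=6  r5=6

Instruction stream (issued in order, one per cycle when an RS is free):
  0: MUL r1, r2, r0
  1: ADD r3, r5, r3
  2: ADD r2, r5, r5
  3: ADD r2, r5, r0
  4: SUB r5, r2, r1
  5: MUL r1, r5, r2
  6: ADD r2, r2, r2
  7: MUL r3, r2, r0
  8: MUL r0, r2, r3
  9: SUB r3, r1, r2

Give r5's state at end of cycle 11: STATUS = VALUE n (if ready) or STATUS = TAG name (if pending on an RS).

STATUS = VALUE -48

c1: issue MUL r1<-Mul1 | r0:9,r1:Mul1,r2:7,r3:5,r4:6,r5:6
c2: issue ADD r3<-Add1 | r0:9,r1:Mul1,r2:7,r3:Add1,r4:6,r5:6
c3: issue ADD r2<-Add2 | r0:9,r1:Mul1,r2:Add2,r3:Add1,r4:6,r5:6
c4: issue ADD r2<-Add3 | r0:9,r1:Mul1,r2:Add3,r3:Add1,r4:6,r5:6
c5: CDB Add1=11; issue SUB r5<-Add1 | r0:9,r1:Mul1,r2:Add3,r3:11,r4:6,r5:Add1
c6: CDB Add2=12; issue MUL r1<-Mul2 | r0:9,r1:Mul2,r2:Add3,r3:11,r4:6,r5:Add1
c7: CDB Add3=15; issue ADD r2<-Add2 | r0:9,r1:Mul2,r2:Add2,r3:11,r4:6,r5:Add1
c8: CDB Mul1=63; issue MUL r3<-Mul1 | r0:9,r1:Mul2,r2:Add2,r3:Mul1,r4:6,r5:Add1
c9: stall | r0:9,r1:Mul2,r2:Add2,r3:Mul1,r4:6,r5:Add1
c10: CDB Add2=30; stall | r0:9,r1:Mul2,r2:30,r3:Mul1,r4:6,r5:Add1
c11: CDB Add1=-48; stall | r0:9,r1:Mul2,r2:30,r3:Mul1,r4:6,r5:-48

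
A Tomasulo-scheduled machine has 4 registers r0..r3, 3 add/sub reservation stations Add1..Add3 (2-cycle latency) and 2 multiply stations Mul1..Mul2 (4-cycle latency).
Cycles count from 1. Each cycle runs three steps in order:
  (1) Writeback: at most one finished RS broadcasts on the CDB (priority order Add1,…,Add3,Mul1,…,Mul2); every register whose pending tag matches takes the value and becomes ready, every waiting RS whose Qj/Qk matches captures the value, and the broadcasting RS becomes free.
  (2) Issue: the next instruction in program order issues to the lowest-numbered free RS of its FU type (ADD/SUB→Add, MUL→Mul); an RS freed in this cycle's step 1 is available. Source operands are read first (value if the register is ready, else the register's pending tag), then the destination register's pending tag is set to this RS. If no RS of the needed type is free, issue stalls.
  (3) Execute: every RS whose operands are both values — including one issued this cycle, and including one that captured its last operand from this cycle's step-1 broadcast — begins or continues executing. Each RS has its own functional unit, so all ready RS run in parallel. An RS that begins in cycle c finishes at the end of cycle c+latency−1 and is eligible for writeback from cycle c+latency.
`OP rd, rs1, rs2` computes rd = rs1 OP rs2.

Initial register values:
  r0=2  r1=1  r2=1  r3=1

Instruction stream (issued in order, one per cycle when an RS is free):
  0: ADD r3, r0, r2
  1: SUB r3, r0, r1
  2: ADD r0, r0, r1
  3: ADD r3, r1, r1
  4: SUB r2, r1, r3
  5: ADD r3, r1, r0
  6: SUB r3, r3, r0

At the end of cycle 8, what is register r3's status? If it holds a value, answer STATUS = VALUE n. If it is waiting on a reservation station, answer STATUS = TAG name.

  c1: issue ADD r3<-Add1  regs: r0:2,r1:1,r2:1,r3:Add1
  c2: issue SUB r3<-Add2  regs: r0:2,r1:1,r2:1,r3:Add2
  c3: CDB Add1=3; issue ADD r0<-Add1  regs: r0:Add1,r1:1,r2:1,r3:Add2
  c4: CDB Add2=1; issue ADD r3<-Add2  regs: r0:Add1,r1:1,r2:1,r3:Add2
  c5: CDB Add1=3; issue SUB r2<-Add1  regs: r0:3,r1:1,r2:Add1,r3:Add2
  c6: CDB Add2=2; issue ADD r3<-Add2  regs: r0:3,r1:1,r2:Add1,r3:Add2
  c7: issue SUB r3<-Add3  regs: r0:3,r1:1,r2:Add1,r3:Add3
  c8: CDB Add1=-1  regs: r0:3,r1:1,r2:-1,r3:Add3

STATUS = TAG Add3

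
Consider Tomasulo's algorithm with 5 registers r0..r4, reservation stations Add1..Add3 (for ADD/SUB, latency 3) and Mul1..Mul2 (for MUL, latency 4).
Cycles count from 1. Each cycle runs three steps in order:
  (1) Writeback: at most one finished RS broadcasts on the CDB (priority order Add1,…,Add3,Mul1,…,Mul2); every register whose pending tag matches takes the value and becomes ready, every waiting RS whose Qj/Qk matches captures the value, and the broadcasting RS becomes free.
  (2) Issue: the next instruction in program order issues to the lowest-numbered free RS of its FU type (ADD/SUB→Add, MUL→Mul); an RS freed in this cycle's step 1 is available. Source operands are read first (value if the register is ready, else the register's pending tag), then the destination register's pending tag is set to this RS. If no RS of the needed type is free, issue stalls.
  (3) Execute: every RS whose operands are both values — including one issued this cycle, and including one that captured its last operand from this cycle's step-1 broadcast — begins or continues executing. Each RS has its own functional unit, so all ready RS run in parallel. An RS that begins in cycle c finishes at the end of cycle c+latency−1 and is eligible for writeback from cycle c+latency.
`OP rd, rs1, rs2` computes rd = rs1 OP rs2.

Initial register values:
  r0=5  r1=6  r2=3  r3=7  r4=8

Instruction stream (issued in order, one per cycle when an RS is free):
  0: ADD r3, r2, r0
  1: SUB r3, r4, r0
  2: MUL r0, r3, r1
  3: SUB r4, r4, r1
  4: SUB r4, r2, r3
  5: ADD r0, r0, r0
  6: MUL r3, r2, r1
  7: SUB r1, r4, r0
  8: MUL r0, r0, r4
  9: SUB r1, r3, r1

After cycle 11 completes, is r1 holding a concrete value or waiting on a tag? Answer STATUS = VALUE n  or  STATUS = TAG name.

c1: issue ADD r3<-Add1 | r0:5,r1:6,r2:3,r3:Add1,r4:8
c2: issue SUB r3<-Add2 | r0:5,r1:6,r2:3,r3:Add2,r4:8
c3: issue MUL r0<-Mul1 | r0:Mul1,r1:6,r2:3,r3:Add2,r4:8
c4: CDB Add1=8; issue SUB r4<-Add1 | r0:Mul1,r1:6,r2:3,r3:Add2,r4:Add1
c5: CDB Add2=3; issue SUB r4<-Add2 | r0:Mul1,r1:6,r2:3,r3:3,r4:Add2
c6: issue ADD r0<-Add3 | r0:Add3,r1:6,r2:3,r3:3,r4:Add2
c7: CDB Add1=2; issue MUL r3<-Mul2 | r0:Add3,r1:6,r2:3,r3:Mul2,r4:Add2
c8: CDB Add2=0; issue SUB r1<-Add1 | r0:Add3,r1:Add1,r2:3,r3:Mul2,r4:0
c9: CDB Mul1=18; issue MUL r0<-Mul1 | r0:Mul1,r1:Add1,r2:3,r3:Mul2,r4:0
c10: issue SUB r1<-Add2 | r0:Mul1,r1:Add2,r2:3,r3:Mul2,r4:0
c11: CDB Mul2=18 | r0:Mul1,r1:Add2,r2:3,r3:18,r4:0

STATUS = TAG Add2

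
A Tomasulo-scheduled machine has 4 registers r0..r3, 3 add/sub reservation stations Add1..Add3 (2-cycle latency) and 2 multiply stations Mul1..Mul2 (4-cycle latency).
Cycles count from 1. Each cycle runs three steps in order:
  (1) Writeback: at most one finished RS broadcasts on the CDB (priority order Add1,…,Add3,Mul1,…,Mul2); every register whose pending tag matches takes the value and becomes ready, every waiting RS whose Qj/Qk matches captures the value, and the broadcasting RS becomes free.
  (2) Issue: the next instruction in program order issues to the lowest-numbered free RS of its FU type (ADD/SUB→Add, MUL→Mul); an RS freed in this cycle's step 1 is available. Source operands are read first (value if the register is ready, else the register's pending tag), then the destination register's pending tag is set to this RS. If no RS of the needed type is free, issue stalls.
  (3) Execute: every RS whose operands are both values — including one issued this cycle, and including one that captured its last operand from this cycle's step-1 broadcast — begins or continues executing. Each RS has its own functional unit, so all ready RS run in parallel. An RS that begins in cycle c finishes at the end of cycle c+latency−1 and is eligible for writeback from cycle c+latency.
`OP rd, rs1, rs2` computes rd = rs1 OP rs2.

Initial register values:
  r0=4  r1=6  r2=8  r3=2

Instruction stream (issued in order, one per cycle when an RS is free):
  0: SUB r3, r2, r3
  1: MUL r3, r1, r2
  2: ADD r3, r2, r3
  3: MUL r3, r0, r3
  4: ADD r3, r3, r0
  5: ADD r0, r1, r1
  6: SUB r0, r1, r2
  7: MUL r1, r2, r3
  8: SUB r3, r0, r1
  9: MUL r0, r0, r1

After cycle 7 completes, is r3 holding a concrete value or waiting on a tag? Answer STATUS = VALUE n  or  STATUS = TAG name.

cycle 1: issue SUB r3<-Add1 // r0:4,r1:6,r2:8,r3:Add1
cycle 2: issue MUL r3<-Mul1 // r0:4,r1:6,r2:8,r3:Mul1
cycle 3: CDB Add1=6; issue ADD r3<-Add1 // r0:4,r1:6,r2:8,r3:Add1
cycle 4: issue MUL r3<-Mul2 // r0:4,r1:6,r2:8,r3:Mul2
cycle 5: issue ADD r3<-Add2 // r0:4,r1:6,r2:8,r3:Add2
cycle 6: CDB Mul1=48; issue ADD r0<-Add3 // r0:Add3,r1:6,r2:8,r3:Add2
cycle 7: stall // r0:Add3,r1:6,r2:8,r3:Add2

STATUS = TAG Add2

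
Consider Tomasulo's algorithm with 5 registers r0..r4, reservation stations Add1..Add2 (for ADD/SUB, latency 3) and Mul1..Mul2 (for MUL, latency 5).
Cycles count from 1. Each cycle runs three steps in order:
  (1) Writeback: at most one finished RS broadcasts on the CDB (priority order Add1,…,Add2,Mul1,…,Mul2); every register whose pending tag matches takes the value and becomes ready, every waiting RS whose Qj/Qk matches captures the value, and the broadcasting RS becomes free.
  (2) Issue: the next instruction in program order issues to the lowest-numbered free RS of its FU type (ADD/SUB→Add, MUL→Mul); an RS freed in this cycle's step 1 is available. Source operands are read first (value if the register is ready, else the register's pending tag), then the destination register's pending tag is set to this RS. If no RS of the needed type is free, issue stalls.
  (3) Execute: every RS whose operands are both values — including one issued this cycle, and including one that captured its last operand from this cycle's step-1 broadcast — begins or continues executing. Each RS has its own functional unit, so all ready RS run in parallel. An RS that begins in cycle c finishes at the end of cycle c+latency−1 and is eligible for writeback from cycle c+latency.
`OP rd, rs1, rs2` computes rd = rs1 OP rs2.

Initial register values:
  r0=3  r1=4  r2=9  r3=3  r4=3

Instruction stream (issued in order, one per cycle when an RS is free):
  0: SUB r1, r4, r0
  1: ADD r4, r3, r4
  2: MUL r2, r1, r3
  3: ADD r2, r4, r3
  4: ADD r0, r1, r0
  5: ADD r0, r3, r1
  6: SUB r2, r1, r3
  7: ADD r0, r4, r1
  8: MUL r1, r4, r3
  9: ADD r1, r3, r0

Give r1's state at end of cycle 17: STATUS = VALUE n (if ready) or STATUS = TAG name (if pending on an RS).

  c1: issue SUB r1<-Add1  regs: r0:3,r1:Add1,r2:9,r3:3,r4:3
  c2: issue ADD r4<-Add2  regs: r0:3,r1:Add1,r2:9,r3:3,r4:Add2
  c3: issue MUL r2<-Mul1  regs: r0:3,r1:Add1,r2:Mul1,r3:3,r4:Add2
  c4: CDB Add1=0; issue ADD r2<-Add1  regs: r0:3,r1:0,r2:Add1,r3:3,r4:Add2
  c5: CDB Add2=6; issue ADD r0<-Add2  regs: r0:Add2,r1:0,r2:Add1,r3:3,r4:6
  c6: stall  regs: r0:Add2,r1:0,r2:Add1,r3:3,r4:6
  c7: stall  regs: r0:Add2,r1:0,r2:Add1,r3:3,r4:6
  c8: CDB Add1=9; issue ADD r0<-Add1  regs: r0:Add1,r1:0,r2:9,r3:3,r4:6
  c9: CDB Add2=3; issue SUB r2<-Add2  regs: r0:Add1,r1:0,r2:Add2,r3:3,r4:6
  c10: CDB Mul1=0; stall  regs: r0:Add1,r1:0,r2:Add2,r3:3,r4:6
  c11: CDB Add1=3; issue ADD r0<-Add1  regs: r0:Add1,r1:0,r2:Add2,r3:3,r4:6
  c12: CDB Add2=-3; issue MUL r1<-Mul1  regs: r0:Add1,r1:Mul1,r2:-3,r3:3,r4:6
  c13: issue ADD r1<-Add2  regs: r0:Add1,r1:Add2,r2:-3,r3:3,r4:6
  c14: CDB Add1=6  regs: r0:6,r1:Add2,r2:-3,r3:3,r4:6
  c15: -  regs: r0:6,r1:Add2,r2:-3,r3:3,r4:6
  c16: -  regs: r0:6,r1:Add2,r2:-3,r3:3,r4:6
  c17: CDB Add2=9  regs: r0:6,r1:9,r2:-3,r3:3,r4:6

STATUS = VALUE 9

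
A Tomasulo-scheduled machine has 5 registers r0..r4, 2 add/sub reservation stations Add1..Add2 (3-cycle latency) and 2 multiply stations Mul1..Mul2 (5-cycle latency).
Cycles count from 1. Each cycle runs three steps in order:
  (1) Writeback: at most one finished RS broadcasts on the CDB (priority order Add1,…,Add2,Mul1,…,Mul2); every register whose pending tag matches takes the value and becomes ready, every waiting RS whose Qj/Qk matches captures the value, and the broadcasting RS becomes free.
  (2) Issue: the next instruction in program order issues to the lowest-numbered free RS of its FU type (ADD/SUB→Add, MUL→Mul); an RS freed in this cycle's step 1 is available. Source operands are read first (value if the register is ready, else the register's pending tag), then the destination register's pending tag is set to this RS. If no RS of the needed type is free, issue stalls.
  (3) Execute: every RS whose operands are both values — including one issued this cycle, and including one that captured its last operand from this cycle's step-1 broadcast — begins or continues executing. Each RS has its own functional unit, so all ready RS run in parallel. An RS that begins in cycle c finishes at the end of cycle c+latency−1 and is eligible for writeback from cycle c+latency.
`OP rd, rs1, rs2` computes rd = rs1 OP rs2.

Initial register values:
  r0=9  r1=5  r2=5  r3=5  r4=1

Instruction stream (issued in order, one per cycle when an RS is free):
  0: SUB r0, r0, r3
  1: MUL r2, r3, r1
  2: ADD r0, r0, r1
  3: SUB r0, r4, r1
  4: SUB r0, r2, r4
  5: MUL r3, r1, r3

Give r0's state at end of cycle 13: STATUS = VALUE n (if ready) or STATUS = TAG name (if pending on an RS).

  c1: issue SUB r0<-Add1  regs: r0:Add1,r1:5,r2:5,r3:5,r4:1
  c2: issue MUL r2<-Mul1  regs: r0:Add1,r1:5,r2:Mul1,r3:5,r4:1
  c3: issue ADD r0<-Add2  regs: r0:Add2,r1:5,r2:Mul1,r3:5,r4:1
  c4: CDB Add1=4; issue SUB r0<-Add1  regs: r0:Add1,r1:5,r2:Mul1,r3:5,r4:1
  c5: stall  regs: r0:Add1,r1:5,r2:Mul1,r3:5,r4:1
  c6: stall  regs: r0:Add1,r1:5,r2:Mul1,r3:5,r4:1
  c7: CDB Add1=-4; issue SUB r0<-Add1  regs: r0:Add1,r1:5,r2:Mul1,r3:5,r4:1
  c8: CDB Add2=9; issue MUL r3<-Mul2  regs: r0:Add1,r1:5,r2:Mul1,r3:Mul2,r4:1
  c9: CDB Mul1=25  regs: r0:Add1,r1:5,r2:25,r3:Mul2,r4:1
  c10: -  regs: r0:Add1,r1:5,r2:25,r3:Mul2,r4:1
  c11: -  regs: r0:Add1,r1:5,r2:25,r3:Mul2,r4:1
  c12: CDB Add1=24  regs: r0:24,r1:5,r2:25,r3:Mul2,r4:1
  c13: CDB Mul2=25  regs: r0:24,r1:5,r2:25,r3:25,r4:1

STATUS = VALUE 24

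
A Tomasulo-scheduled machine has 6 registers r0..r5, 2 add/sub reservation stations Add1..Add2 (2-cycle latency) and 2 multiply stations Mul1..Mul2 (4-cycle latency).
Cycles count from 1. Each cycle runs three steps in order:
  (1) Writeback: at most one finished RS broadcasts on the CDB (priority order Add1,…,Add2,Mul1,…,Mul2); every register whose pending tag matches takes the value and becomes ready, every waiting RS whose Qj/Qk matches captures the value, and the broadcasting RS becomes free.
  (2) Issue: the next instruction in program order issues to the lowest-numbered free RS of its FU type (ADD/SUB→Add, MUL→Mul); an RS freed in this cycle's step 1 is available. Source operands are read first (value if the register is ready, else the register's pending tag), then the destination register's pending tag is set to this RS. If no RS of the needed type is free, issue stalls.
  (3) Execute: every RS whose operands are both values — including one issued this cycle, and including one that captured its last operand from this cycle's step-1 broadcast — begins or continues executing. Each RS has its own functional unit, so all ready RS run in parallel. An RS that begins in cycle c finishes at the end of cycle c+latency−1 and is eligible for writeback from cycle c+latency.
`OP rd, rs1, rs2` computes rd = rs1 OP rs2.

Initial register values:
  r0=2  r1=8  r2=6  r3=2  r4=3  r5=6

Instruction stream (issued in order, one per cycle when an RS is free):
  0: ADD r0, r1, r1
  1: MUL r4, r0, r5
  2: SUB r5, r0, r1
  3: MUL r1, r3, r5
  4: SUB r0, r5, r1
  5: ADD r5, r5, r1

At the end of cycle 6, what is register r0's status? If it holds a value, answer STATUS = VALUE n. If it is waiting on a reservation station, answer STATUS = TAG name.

STATUS = TAG Add1

  c1: issue ADD r0<-Add1  regs: r0:Add1,r1:8,r2:6,r3:2,r4:3,r5:6
  c2: issue MUL r4<-Mul1  regs: r0:Add1,r1:8,r2:6,r3:2,r4:Mul1,r5:6
  c3: CDB Add1=16; issue SUB r5<-Add1  regs: r0:16,r1:8,r2:6,r3:2,r4:Mul1,r5:Add1
  c4: issue MUL r1<-Mul2  regs: r0:16,r1:Mul2,r2:6,r3:2,r4:Mul1,r5:Add1
  c5: CDB Add1=8; issue SUB r0<-Add1  regs: r0:Add1,r1:Mul2,r2:6,r3:2,r4:Mul1,r5:8
  c6: issue ADD r5<-Add2  regs: r0:Add1,r1:Mul2,r2:6,r3:2,r4:Mul1,r5:Add2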